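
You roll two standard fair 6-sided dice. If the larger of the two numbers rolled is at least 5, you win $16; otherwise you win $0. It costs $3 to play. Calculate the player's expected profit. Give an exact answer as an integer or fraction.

53/9 dollars

E[payout] = (4/9)·0 + (5/9)·16 = 80/9
Expected profit = 80/9 − 3 = 53/9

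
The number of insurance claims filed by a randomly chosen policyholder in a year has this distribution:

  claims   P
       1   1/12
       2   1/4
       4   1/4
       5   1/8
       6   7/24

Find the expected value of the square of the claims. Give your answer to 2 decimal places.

18.71

E[X²] = (1/12)·1 + (1/4)·4 + (1/4)·16 + (1/8)·25 + (7/24)·36
     = 449/24 ≈ 18.71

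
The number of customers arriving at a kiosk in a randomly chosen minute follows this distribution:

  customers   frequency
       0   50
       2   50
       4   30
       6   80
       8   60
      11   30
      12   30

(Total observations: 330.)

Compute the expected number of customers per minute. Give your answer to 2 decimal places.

Total = 330, so P(customers=0) = 50/330, etc.
E[X] = (5/33)·0 + (5/33)·2 + (1/11)·4 + (8/33)·6 + (2/11)·8 + (1/11)·11 + (1/11)·12
     = 17/3 ≈ 5.67

5.67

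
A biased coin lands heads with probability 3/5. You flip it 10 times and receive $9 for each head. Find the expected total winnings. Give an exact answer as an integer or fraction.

$54

E[#heads] = 10·3/5 = 6 (linearity over flips).
E[winnings] = 9·6 = 54.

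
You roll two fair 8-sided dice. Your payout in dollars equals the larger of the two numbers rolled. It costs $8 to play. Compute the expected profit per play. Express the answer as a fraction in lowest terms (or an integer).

-35/16 dollars

Distribution of the larger of the two numbers rolled: 1 w.p. 1/64, 2 w.p. 3/64, 3 w.p. 5/64, 4 w.p. 7/64, 5 w.p. 9/64, 6 w.p. 11/64, …
E[payout] = (1/64)·1 + (3/64)·2 + (5/64)·3 + (7/64)·4 + (9/64)·5 + (11/64)·6 + (13/64)·7 + (15/64)·8 = 93/16
Expected profit = 93/16 − 8 = -35/16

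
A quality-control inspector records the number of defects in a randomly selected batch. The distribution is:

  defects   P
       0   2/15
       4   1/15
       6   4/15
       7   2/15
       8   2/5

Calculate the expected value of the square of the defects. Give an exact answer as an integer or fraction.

214/5

E[X²] = (2/15)·0 + (1/15)·16 + (4/15)·36 + (2/15)·49 + (2/5)·64
     = 214/5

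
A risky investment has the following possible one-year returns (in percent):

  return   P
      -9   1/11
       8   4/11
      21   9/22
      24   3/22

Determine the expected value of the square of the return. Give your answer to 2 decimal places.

E[X²] = (1/11)·81 + (4/11)·64 + (9/22)·441 + (3/22)·576
     = 6371/22 ≈ 289.59

289.59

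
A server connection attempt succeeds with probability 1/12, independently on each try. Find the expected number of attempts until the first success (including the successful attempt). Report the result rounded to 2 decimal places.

12.00

For a geometric distribution, E[trials] = 1/p = 1/(1/12) = 12.
≈ 12.00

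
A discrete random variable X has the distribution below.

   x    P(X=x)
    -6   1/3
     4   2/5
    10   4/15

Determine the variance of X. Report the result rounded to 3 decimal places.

39.929

E[X] = (1/3)·(-6) + (2/5)·4 + (4/15)·10 = 34/15
E[X²] = (1/3)·36 + (2/5)·16 + (4/15)·100 = 676/15
Var(X) = 676/15 − (34/15)² = 8984/225 ≈ 39.929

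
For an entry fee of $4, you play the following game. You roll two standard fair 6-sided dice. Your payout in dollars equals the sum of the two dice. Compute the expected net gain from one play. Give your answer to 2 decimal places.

$3.00

Distribution of the sum of the two dice: 2 w.p. 1/36, 3 w.p. 1/18, 4 w.p. 1/12, 5 w.p. 1/9, 6 w.p. 5/36, 7 w.p. 1/6, …
E[payout] = (1/36)·2 + (1/18)·3 + (1/12)·4 + (1/9)·5 + (5/36)·6 + (1/6)·7 + (5/36)·8 + (1/9)·9 + (1/12)·10 + (1/18)·11 + (1/36)·12 = 7
Expected profit = 7 − 4 = 3 ≈ $3.00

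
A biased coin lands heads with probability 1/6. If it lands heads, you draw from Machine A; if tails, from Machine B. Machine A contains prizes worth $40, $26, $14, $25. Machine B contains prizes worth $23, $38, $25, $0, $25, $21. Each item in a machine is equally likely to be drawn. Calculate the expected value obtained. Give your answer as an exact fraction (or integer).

E[X | Machine A] = (40 + 26 + 14 + 25)/4 = 105/4
E[X | Machine B] = (23 + 38 + 25 + 0 + 25 + 21)/6 = 22
E[X] = (1/6)·105/4 + (5/6)·22 = 545/24

545/24 dollars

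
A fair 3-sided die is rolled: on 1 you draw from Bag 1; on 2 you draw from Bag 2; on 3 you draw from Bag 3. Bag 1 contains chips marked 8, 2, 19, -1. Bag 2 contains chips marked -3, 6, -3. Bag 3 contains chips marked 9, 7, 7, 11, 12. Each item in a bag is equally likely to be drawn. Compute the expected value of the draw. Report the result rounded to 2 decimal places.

5.40

E[X | Bag 1] = (8 + 2 + 19 − 1)/4 = 7
E[X | Bag 2] = (-3 + 6 − 3)/3 = 0
E[X | Bag 3] = (9 + 7 + 7 + 11 + 12)/5 = 46/5
E[X] = (1/3)·7 + (1/3)·0 + (1/3)·46/5 = 27/5 ≈ 5.40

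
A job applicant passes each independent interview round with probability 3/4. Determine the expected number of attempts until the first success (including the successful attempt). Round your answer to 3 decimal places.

1.333

For a geometric distribution, E[trials] = 1/p = 1/(3/4) = 4/3.
≈ 1.333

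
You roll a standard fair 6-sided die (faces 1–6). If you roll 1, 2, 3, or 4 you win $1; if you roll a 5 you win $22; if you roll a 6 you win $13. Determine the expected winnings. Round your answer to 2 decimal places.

E[payout] = (2/3)·1 + (1/6)·13 + (1/6)·22 = 13/2
≈ $6.50

$6.50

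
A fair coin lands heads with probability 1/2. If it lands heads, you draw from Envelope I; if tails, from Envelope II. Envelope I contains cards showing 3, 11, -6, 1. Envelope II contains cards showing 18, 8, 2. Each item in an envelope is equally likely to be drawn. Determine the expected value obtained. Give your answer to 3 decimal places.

E[X | Envelope I] = (3 + 11 − 6 + 1)/4 = 9/4
E[X | Envelope II] = (18 + 8 + 2)/3 = 28/3
E[X] = (1/2)·9/4 + (1/2)·28/3 = 139/24 ≈ 5.792

5.792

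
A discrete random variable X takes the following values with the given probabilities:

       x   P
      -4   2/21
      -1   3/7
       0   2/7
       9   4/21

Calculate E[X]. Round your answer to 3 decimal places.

0.905

E[X] = (2/21)·(-4) + (3/7)·(-1) + (2/7)·0 + (4/21)·9
     = 19/21 ≈ 0.905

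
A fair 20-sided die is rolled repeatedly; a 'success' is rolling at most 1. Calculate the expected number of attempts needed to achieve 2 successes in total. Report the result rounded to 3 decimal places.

40.000

By linearity (sum of 2 independent geometric waits), E[trials] = 2/p = 2/(1/20) = 40.
≈ 40.000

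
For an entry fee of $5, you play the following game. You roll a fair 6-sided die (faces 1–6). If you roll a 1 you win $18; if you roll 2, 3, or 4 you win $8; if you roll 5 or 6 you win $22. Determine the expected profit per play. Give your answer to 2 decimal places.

E[payout] = (1/2)·8 + (1/6)·18 + (1/3)·22 = 43/3
Expected profit = 43/3 − 5 = 28/3 ≈ $9.33

$9.33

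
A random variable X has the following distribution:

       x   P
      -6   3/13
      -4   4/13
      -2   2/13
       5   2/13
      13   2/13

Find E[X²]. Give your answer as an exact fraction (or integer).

568/13

E[X²] = (3/13)·36 + (4/13)·16 + (2/13)·4 + (2/13)·25 + (2/13)·169
     = 568/13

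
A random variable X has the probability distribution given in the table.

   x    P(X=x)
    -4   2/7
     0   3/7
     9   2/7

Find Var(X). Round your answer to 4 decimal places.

25.6735

E[X] = (2/7)·(-4) + (3/7)·0 + (2/7)·9 = 10/7
E[X²] = (2/7)·16 + (3/7)·0 + (2/7)·81 = 194/7
Var(X) = 194/7 − (10/7)² = 1258/49 ≈ 25.6735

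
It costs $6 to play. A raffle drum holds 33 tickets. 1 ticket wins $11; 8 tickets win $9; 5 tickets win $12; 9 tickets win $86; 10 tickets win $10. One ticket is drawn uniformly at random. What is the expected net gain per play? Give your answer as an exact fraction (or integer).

E[payout] = (1/33)·11 + (8/33)·9 + (5/33)·12 + (9/33)·86 + (10/33)·10 = 339/11
Expected profit = 339/11 − 6 = 273/11

273/11 dollars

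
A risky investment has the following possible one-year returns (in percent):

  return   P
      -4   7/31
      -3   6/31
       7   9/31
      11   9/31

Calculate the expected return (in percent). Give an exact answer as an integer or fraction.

E[X] = (7/31)·(-4) + (6/31)·(-3) + (9/31)·7 + (9/31)·11
     = 116/31

116/31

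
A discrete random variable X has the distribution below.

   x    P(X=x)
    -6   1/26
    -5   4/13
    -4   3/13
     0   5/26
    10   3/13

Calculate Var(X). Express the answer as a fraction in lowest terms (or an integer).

6033/169

E[X] = (1/26)·(-6) + (4/13)·(-5) + (3/13)·(-4) + (5/26)·0 + (3/13)·10 = -5/13
E[X²] = (1/26)·36 + (4/13)·25 + (3/13)·16 + (5/26)·0 + (3/13)·100 = 466/13
Var(X) = 466/13 − (-5/13)² = 6033/169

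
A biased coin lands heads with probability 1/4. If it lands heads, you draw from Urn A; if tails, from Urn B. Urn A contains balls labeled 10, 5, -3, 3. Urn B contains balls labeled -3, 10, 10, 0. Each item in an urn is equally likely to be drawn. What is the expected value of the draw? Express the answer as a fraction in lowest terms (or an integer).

E[X | Urn A] = (10 + 5 − 3 + 3)/4 = 15/4
E[X | Urn B] = (-3 + 10 + 10 + 0)/4 = 17/4
E[X] = (1/4)·15/4 + (3/4)·17/4 = 33/8

33/8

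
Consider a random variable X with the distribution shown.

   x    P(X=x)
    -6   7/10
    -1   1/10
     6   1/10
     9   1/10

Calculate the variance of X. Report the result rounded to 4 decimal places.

29.1600

E[X] = (7/10)·(-6) + (1/10)·(-1) + (1/10)·6 + (1/10)·9 = -14/5
E[X²] = (7/10)·36 + (1/10)·1 + (1/10)·36 + (1/10)·81 = 37
Var(X) = 37 − (-14/5)² = 729/25 ≈ 29.1600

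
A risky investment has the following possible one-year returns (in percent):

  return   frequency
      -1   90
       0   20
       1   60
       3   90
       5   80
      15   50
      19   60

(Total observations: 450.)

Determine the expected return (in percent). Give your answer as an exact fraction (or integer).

253/45

Total = 450, so P(return=-1) = 90/450, etc.
E[X] = (1/5)·(-1) + (2/45)·0 + (2/15)·1 + (1/5)·3 + (8/45)·5 + (1/9)·15 + (2/15)·19
     = 253/45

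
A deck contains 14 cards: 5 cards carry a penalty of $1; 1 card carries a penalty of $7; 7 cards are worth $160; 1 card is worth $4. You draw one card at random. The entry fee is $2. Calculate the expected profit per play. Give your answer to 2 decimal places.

E[payout] = (5/14)·(-1) + (1/14)·(-7) + (7/14)·160 + (1/14)·4 = 556/7
Expected profit = 556/7 − 2 = 542/7 ≈ $77.43

$77.43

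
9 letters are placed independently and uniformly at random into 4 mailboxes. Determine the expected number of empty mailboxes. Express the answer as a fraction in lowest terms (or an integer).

Let Xⱼ=1 if mailbox j is empty. P(Xⱼ=1) = ((4-1)/4)^9 = 19683/262144.
By linearity, E[#empty] = 4·19683/262144 = 19683/65536.

19683/65536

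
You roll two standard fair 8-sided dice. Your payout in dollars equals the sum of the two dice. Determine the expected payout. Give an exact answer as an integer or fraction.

$9

Distribution of the sum of the two dice: 2 w.p. 1/64, 3 w.p. 1/32, 4 w.p. 3/64, 5 w.p. 1/16, 6 w.p. 5/64, 7 w.p. 3/32, …
E[payout] = (1/64)·2 + (1/32)·3 + (3/64)·4 + (1/16)·5 + (5/64)·6 + (3/32)·7 + (7/64)·8 + (1/8)·9 + (7/64)·10 + (3/32)·11 + (5/64)·12 + (1/16)·13 + (3/64)·14 + (1/32)·15 + (1/64)·16 = 9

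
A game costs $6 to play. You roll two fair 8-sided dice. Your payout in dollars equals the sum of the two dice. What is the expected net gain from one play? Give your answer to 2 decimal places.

Distribution of the sum of the two dice: 2 w.p. 1/64, 3 w.p. 1/32, 4 w.p. 3/64, 5 w.p. 1/16, 6 w.p. 5/64, 7 w.p. 3/32, …
E[payout] = (1/64)·2 + (1/32)·3 + (3/64)·4 + (1/16)·5 + (5/64)·6 + (3/32)·7 + (7/64)·8 + (1/8)·9 + (7/64)·10 + (3/32)·11 + (5/64)·12 + (1/16)·13 + (3/64)·14 + (1/32)·15 + (1/64)·16 = 9
Expected profit = 9 − 6 = 3 ≈ $3.00

$3.00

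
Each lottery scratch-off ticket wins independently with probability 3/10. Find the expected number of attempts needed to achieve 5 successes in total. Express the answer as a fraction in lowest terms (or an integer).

50/3

By linearity (sum of 5 independent geometric waits), E[trials] = 5/p = 5/(3/10) = 50/3.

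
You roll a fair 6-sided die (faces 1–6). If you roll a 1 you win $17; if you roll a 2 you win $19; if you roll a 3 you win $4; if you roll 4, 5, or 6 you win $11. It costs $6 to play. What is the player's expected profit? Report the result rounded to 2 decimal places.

$6.17

E[payout] = (1/6)·4 + (1/2)·11 + (1/6)·17 + (1/6)·19 = 73/6
Expected profit = 73/6 − 6 = 37/6 ≈ $6.17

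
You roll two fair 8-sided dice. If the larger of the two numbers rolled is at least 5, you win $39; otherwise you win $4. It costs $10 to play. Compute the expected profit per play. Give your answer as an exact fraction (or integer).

81/4 dollars

E[payout] = (1/4)·4 + (3/4)·39 = 121/4
Expected profit = 121/4 − 10 = 81/4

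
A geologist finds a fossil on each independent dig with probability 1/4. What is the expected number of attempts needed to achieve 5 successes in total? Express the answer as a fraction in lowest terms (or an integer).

20

By linearity (sum of 5 independent geometric waits), E[trials] = 5/p = 5/(1/4) = 20.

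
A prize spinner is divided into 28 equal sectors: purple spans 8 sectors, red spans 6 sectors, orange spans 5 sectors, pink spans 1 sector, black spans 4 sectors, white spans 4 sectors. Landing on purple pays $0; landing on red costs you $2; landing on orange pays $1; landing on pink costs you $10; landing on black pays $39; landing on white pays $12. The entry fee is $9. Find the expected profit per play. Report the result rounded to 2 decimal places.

E[payout] = (8/28)·0 + (6/28)·(-2) + (5/28)·1 + (1/28)·(-10) + (4/28)·39 + (4/28)·12 = 187/28
Expected profit = 187/28 − 9 = -65/28 ≈ -$2.32

-$2.32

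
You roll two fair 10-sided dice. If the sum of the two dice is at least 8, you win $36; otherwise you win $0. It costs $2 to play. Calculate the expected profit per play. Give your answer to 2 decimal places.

$26.44

E[payout] = (21/100)·0 + (79/100)·36 = 711/25
Expected profit = 711/25 − 2 = 661/25 ≈ $26.44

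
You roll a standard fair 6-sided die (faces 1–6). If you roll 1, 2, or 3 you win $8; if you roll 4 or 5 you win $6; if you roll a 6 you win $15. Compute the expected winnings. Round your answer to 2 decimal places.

$8.50

E[payout] = (1/3)·6 + (1/2)·8 + (1/6)·15 = 17/2
≈ $8.50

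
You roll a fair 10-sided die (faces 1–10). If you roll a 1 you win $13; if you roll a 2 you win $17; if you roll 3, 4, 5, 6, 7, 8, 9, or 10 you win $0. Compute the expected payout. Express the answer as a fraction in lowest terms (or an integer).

E[payout] = (4/5)·0 + (1/10)·13 + (1/10)·17 = 3

$3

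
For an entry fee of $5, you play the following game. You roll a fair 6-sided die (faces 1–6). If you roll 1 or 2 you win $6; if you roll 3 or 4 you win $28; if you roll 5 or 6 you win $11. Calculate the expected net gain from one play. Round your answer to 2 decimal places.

$10.00

E[payout] = (1/3)·6 + (1/3)·11 + (1/3)·28 = 15
Expected profit = 15 − 5 = 10 ≈ $10.00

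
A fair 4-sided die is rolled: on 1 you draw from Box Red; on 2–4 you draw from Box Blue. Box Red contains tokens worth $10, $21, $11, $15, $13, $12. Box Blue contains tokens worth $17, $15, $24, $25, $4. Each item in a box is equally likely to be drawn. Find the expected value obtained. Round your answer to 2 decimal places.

E[X | Box Red] = (10 + 21 + 11 + 15 + 13 + 12)/6 = 41/3
E[X | Box Blue] = (17 + 15 + 24 + 25 + 4)/5 = 17
E[X] = (1/4)·41/3 + (3/4)·17 = 97/6 ≈ 16.17

$16.17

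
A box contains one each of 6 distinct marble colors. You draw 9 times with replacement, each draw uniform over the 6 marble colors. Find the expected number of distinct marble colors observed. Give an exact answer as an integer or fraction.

8124571/1679616

Let Xⱼ=1 if type j appears at least once. P(Xⱼ=1) = 1 − ((6−1)/6)^9 = 8124571/10077696.
E[#distinct] = 6·8124571/10077696 = 8124571/1679616.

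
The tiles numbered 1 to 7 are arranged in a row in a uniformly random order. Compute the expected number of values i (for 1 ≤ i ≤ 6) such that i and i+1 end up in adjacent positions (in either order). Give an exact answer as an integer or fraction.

For each i ∈ {1,…,6}, let Xᵢ = 1 if i and i+1 are adjacent. P(Xᵢ=1) = 2·(7−1)!/7! = 2/7.
By linearity, E[ΣXᵢ] = (6)·(2/7) = 12/7.

12/7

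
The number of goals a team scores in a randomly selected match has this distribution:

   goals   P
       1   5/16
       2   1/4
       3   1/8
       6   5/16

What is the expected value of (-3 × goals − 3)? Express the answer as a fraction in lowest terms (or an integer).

E[-3x-3] = (5/16)·(-6) + (1/4)·(-9) + (1/8)·(-12) + (5/16)·(-21)
     = -195/16

-195/16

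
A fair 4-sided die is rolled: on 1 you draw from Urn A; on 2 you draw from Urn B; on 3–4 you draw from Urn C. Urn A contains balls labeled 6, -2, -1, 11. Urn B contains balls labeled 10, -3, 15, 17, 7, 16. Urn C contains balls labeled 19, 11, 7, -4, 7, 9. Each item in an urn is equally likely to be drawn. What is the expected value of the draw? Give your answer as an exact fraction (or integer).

E[X | Urn A] = (6 − 2 − 1 + 11)/4 = 7/2
E[X | Urn B] = (10 − 3 + 15 + 17 + 7 + 16)/6 = 31/3
E[X | Urn C] = (19 + 11 + 7 − 4 + 7 + 9)/6 = 49/6
E[X] = (1/4)·7/2 + (1/4)·31/3 + (1/2)·49/6 = 181/24

181/24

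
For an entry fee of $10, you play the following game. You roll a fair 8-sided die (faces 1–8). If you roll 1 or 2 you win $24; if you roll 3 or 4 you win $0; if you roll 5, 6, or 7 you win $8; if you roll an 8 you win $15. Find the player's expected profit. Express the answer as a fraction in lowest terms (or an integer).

E[payout] = (1/4)·0 + (3/8)·8 + (1/8)·15 + (1/4)·24 = 87/8
Expected profit = 87/8 − 10 = 7/8

7/8 dollars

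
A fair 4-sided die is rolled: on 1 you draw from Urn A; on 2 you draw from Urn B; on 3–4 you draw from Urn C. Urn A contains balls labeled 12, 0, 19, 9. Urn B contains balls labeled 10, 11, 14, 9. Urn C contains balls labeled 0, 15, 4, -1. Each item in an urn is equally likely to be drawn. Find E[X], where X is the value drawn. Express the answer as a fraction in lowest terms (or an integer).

E[X | Urn A] = (12 + 0 + 19 + 9)/4 = 10
E[X | Urn B] = (10 + 11 + 14 + 9)/4 = 11
E[X | Urn C] = (0 + 15 + 4 − 1)/4 = 9/2
E[X] = (1/4)·10 + (1/4)·11 + (1/2)·9/2 = 15/2

15/2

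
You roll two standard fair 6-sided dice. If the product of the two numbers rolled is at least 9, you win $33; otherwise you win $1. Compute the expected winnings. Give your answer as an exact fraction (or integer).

169/9 dollars

E[payout] = (4/9)·1 + (5/9)·33 = 169/9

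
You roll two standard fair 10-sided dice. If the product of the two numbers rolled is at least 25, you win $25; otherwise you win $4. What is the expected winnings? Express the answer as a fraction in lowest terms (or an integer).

352/25 dollars

E[payout] = (13/25)·4 + (12/25)·25 = 352/25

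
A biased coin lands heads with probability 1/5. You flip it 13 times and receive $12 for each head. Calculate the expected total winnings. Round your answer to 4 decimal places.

E[#heads] = 13·1/5 = 13/5 (linearity over flips).
E[winnings] = 12·13/5 = 156/5.
≈ 31.2000

$31.2000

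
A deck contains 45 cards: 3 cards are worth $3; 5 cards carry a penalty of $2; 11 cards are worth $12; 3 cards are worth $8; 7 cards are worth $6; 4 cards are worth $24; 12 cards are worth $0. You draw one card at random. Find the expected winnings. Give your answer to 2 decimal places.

$6.51

E[payout] = (3/45)·3 + (5/45)·(-2) + (11/45)·12 + (3/45)·8 + (7/45)·6 + (4/45)·24 + (12/45)·0 = 293/45
≈ $6.51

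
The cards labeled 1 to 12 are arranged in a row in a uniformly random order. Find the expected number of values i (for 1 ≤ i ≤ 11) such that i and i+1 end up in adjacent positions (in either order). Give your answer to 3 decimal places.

For each i ∈ {1,…,11}, let Xᵢ = 1 if i and i+1 are adjacent. P(Xᵢ=1) = 2·(12−1)!/12! = 2/12.
By linearity, E[ΣXᵢ] = (11)·(2/12) = 11/6.
≈ 1.833

1.833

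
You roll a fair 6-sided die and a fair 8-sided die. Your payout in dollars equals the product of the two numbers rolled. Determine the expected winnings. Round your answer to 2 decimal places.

Distribution of the product of the two numbers rolled: 1 w.p. 1/48, 2 w.p. 1/24, 3 w.p. 1/24, 4 w.p. 1/16, 5 w.p. 1/24, 6 w.p. 1/12, …
E[payout] = (1/48)·1 + (1/24)·2 + (1/24)·3 + (1/16)·4 + (1/24)·5 + (1/12)·6 + (1/48)·7 + (1/16)·8 + (1/48)·9 + (1/24)·10 + (1/12)·12 + (1/48)·14 + (1/24)·15 + (1/24)·16 + (1/24)·18 + (1/24)·20 + (1/48)·21 + (1/16)·24 + (1/48)·25 + (1/48)·28 + (1/24)·30 + (1/48)·32 + (1/48)·35 + (1/48)·36 + (1/48)·40 + (1/48)·42 + (1/48)·48 = 63/4
≈ $15.75

$15.75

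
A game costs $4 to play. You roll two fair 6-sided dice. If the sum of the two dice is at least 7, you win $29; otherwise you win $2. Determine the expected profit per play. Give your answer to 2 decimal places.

$13.75

E[payout] = (5/12)·2 + (7/12)·29 = 71/4
Expected profit = 71/4 − 4 = 55/4 ≈ $13.75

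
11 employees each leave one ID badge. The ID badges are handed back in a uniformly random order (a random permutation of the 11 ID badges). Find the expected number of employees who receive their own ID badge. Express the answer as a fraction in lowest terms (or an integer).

1

Let Xᵢ = 1 if person i gets their own ID badge. For each i, P(Xᵢ=1) = 1/11.
By linearity of expectation, E[X₁+…+X_11] = 11·(1/11) = 1.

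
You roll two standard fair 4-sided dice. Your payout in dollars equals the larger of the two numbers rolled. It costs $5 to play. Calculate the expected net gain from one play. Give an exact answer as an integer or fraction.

Distribution of the larger of the two numbers rolled: 1 w.p. 1/16, 2 w.p. 3/16, 3 w.p. 5/16, 4 w.p. 7/16
E[payout] = (1/16)·1 + (3/16)·2 + (5/16)·3 + (7/16)·4 = 25/8
Expected profit = 25/8 − 5 = -15/8

-15/8 dollars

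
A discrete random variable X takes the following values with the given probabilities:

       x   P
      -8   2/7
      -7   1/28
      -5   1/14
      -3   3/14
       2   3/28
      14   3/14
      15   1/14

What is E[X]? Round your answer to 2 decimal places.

0.75

E[X] = (2/7)·(-8) + (1/28)·(-7) + (1/14)·(-5) + (3/14)·(-3) + (3/28)·2 + (3/14)·14 + (1/14)·15
     = 3/4 ≈ 0.75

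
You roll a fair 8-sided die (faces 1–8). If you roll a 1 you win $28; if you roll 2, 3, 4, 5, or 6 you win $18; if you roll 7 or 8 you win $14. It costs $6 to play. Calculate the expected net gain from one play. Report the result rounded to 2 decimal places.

$12.25

E[payout] = (1/4)·14 + (5/8)·18 + (1/8)·28 = 73/4
Expected profit = 73/4 − 6 = 49/4 ≈ $12.25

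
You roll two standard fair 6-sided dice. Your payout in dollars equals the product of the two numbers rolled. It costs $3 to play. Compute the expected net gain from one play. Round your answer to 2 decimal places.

$9.25

Distribution of the product of the two numbers rolled: 1 w.p. 1/36, 2 w.p. 1/18, 3 w.p. 1/18, 4 w.p. 1/12, 5 w.p. 1/18, 6 w.p. 1/9, …
E[payout] = (1/36)·1 + (1/18)·2 + (1/18)·3 + (1/12)·4 + (1/18)·5 + (1/9)·6 + (1/18)·8 + (1/36)·9 + (1/18)·10 + (1/9)·12 + (1/18)·15 + (1/36)·16 + (1/18)·18 + (1/18)·20 + (1/18)·24 + (1/36)·25 + (1/18)·30 + (1/36)·36 = 49/4
Expected profit = 49/4 − 3 = 37/4 ≈ $9.25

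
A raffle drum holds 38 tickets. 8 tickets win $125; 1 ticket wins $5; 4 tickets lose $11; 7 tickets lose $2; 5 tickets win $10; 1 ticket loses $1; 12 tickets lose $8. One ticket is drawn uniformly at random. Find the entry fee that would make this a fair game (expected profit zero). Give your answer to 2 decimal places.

$23.68

E[payout] = (8/38)·125 + (1/38)·5 + (4/38)·(-11) + (7/38)·(-2) + (5/38)·10 + (1/38)·(-1) + (12/38)·(-8) = 450/19
Fair fee = E[payout] = 450/19 ≈ $23.68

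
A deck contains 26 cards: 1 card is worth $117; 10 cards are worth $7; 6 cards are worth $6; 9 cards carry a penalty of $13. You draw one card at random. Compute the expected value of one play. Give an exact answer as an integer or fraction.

53/13 dollars

E[payout] = (1/26)·117 + (10/26)·7 + (6/26)·6 + (9/26)·(-13) = 53/13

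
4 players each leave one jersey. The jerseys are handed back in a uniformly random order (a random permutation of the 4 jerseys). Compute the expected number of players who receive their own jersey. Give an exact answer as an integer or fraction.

Let Xᵢ = 1 if person i gets their own jersey. For each i, P(Xᵢ=1) = 1/4.
By linearity of expectation, E[X₁+…+X_4] = 4·(1/4) = 1.

1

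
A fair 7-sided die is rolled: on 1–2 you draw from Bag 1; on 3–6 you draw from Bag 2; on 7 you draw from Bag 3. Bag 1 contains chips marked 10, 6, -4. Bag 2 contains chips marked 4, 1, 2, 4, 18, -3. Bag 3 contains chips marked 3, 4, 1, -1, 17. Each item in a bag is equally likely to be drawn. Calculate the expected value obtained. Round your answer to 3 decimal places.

E[X | Bag 1] = (10 + 6 − 4)/3 = 4
E[X | Bag 2] = (4 + 1 + 2 + 4 + 18 − 3)/6 = 13/3
E[X | Bag 3] = (3 + 4 + 1 − 1 + 17)/5 = 24/5
E[X] = (2/7)·4 + (4/7)·13/3 + (1/7)·24/5 = 452/105 ≈ 4.305

4.305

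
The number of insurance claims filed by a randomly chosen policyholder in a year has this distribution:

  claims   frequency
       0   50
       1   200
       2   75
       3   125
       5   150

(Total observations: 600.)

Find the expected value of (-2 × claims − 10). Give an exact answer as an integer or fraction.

Total = 600, so P(claims=0) = 50/600, etc.
E[-2x-10] = (1/12)·(-10) + (1/3)·(-12) + (1/8)·(-14) + (5/24)·(-16) + (1/4)·(-20)
     = -179/12

-179/12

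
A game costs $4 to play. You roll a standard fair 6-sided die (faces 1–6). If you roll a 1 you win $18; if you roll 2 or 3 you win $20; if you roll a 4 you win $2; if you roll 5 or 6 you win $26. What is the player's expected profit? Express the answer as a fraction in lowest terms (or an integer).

E[payout] = (1/6)·2 + (1/6)·18 + (1/3)·20 + (1/3)·26 = 56/3
Expected profit = 56/3 − 4 = 44/3

44/3 dollars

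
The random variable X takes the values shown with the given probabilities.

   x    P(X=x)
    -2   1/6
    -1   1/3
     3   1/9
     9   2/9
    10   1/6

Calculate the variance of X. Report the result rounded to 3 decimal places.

25.556

E[X] = (1/6)·(-2) + (1/3)·(-1) + (1/9)·3 + (2/9)·9 + (1/6)·10 = 10/3
E[X²] = (1/6)·4 + (1/3)·1 + (1/9)·9 + (2/9)·81 + (1/6)·100 = 110/3
Var(X) = 110/3 − (10/3)² = 230/9 ≈ 25.556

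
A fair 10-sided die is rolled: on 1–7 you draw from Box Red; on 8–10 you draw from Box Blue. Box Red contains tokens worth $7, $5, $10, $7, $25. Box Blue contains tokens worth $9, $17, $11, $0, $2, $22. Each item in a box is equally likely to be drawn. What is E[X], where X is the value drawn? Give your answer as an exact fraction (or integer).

E[X | Box Red] = (7 + 5 + 10 + 7 + 25)/5 = 54/5
E[X | Box Blue] = (9 + 17 + 11 + 0 + 2 + 22)/6 = 61/6
E[X] = (7/10)·54/5 + (3/10)·61/6 = 1061/100

1061/100 dollars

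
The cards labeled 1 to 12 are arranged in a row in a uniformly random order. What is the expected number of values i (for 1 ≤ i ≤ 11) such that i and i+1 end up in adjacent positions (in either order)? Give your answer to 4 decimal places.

1.8333

For each i ∈ {1,…,11}, let Xᵢ = 1 if i and i+1 are adjacent. P(Xᵢ=1) = 2·(12−1)!/12! = 2/12.
By linearity, E[ΣXᵢ] = (11)·(2/12) = 11/6.
≈ 1.8333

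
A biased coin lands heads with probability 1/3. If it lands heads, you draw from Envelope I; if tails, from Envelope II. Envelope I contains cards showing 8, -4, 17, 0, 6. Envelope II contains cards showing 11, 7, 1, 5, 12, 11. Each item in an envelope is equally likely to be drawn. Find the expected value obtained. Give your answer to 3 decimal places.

7.022

E[X | Envelope I] = (8 − 4 + 17 + 0 + 6)/5 = 27/5
E[X | Envelope II] = (11 + 7 + 1 + 5 + 12 + 11)/6 = 47/6
E[X] = (1/3)·27/5 + (2/3)·47/6 = 316/45 ≈ 7.022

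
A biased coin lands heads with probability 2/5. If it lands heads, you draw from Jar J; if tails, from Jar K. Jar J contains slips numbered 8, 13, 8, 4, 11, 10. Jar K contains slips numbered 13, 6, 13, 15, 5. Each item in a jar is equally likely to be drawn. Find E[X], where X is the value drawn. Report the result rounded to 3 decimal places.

9.840

E[X | Jar J] = (8 + 13 + 8 + 4 + 11 + 10)/6 = 9
E[X | Jar K] = (13 + 6 + 13 + 15 + 5)/5 = 52/5
E[X] = (2/5)·9 + (3/5)·52/5 = 246/25 ≈ 9.840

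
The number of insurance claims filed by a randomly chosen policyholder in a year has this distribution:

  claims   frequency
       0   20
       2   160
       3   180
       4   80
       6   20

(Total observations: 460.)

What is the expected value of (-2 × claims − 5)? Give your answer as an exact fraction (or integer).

Total = 460, so P(claims=0) = 20/460, etc.
E[-2x-5] = (1/23)·(-5) + (8/23)·(-9) + (9/23)·(-11) + (4/23)·(-13) + (1/23)·(-17)
     = -245/23

-245/23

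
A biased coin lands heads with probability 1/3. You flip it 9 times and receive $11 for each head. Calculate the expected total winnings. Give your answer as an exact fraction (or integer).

E[#heads] = 9·1/3 = 3 (linearity over flips).
E[winnings] = 11·3 = 33.

$33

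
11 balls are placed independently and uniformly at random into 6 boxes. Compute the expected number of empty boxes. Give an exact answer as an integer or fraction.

48828125/60466176

Let Xⱼ=1 if box j is empty. P(Xⱼ=1) = ((6-1)/6)^11 = 48828125/362797056.
By linearity, E[#empty] = 6·48828125/362797056 = 48828125/60466176.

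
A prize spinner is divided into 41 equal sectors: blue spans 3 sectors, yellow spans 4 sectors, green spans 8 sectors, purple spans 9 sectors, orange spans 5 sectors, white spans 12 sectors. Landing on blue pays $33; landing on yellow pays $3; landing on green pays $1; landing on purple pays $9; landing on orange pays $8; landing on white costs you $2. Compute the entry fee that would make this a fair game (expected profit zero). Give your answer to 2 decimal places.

E[payout] = (3/41)·33 + (4/41)·3 + (8/41)·1 + (9/41)·9 + (5/41)·8 + (12/41)·(-2) = 216/41
Fair fee = E[payout] = 216/41 ≈ $5.27

$5.27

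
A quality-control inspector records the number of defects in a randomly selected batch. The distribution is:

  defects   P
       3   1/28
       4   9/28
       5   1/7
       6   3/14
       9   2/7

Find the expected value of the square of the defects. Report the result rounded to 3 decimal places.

39.893

E[X²] = (1/28)·9 + (9/28)·16 + (1/7)·25 + (3/14)·36 + (2/7)·81
     = 1117/28 ≈ 39.893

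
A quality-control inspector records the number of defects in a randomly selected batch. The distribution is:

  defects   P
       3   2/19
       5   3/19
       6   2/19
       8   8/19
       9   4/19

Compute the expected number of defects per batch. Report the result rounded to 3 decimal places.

E[X] = (2/19)·3 + (3/19)·5 + (2/19)·6 + (8/19)·8 + (4/19)·9
     = 7 ≈ 7.000

7.000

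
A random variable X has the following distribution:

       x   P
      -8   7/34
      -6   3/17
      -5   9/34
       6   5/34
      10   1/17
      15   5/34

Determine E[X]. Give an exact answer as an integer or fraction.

E[X] = (7/34)·(-8) + (3/17)·(-6) + (9/34)·(-5) + (5/34)·6 + (1/17)·10 + (5/34)·15
     = -6/17

-6/17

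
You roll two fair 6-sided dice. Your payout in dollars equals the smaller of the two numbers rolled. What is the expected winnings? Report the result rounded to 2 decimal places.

$2.53

Distribution of the smaller of the two numbers rolled: 1 w.p. 11/36, 2 w.p. 1/4, 3 w.p. 7/36, 4 w.p. 5/36, 5 w.p. 1/12, 6 w.p. 1/36
E[payout] = (11/36)·1 + (1/4)·2 + (7/36)·3 + (5/36)·4 + (1/12)·5 + (1/36)·6 = 91/36
≈ $2.53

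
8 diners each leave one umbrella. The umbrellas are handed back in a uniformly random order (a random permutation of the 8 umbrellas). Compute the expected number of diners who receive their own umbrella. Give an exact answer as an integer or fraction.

1

Let Xᵢ = 1 if person i gets their own umbrella. For each i, P(Xᵢ=1) = 1/8.
By linearity of expectation, E[X₁+…+X_8] = 8·(1/8) = 1.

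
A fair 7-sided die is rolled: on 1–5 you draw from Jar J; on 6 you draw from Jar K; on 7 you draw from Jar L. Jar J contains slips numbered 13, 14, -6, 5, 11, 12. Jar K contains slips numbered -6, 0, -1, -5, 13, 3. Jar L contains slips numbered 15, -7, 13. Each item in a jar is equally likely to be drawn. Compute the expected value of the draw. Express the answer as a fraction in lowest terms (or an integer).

E[X | Jar J] = (13 + 14 − 6 + 5 + 11 + 12)/6 = 49/6
E[X | Jar K] = (-6 + 0 − 1 − 5 + 13 + 3)/6 = 2/3
E[X | Jar L] = (15 − 7 + 13)/3 = 7
E[X] = (5/7)·49/6 + (1/7)·2/3 + (1/7)·7 = 97/14

97/14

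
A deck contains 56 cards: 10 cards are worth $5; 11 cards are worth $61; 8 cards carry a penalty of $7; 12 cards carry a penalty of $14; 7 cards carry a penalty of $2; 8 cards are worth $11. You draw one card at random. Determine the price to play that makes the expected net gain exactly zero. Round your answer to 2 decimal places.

$10.20

E[payout] = (10/56)·5 + (11/56)·61 + (8/56)·(-7) + (12/56)·(-14) + (7/56)·(-2) + (8/56)·11 = 571/56
Fair fee = E[payout] = 571/56 ≈ $10.20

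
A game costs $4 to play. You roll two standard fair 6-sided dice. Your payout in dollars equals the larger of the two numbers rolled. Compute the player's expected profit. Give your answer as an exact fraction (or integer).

17/36 dollars

Distribution of the larger of the two numbers rolled: 1 w.p. 1/36, 2 w.p. 1/12, 3 w.p. 5/36, 4 w.p. 7/36, 5 w.p. 1/4, 6 w.p. 11/36
E[payout] = (1/36)·1 + (1/12)·2 + (5/36)·3 + (7/36)·4 + (1/4)·5 + (11/36)·6 = 161/36
Expected profit = 161/36 − 4 = 17/36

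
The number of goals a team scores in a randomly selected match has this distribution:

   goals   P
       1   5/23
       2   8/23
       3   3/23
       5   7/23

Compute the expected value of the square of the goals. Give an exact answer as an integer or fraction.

E[X²] = (5/23)·1 + (8/23)·4 + (3/23)·9 + (7/23)·25
     = 239/23

239/23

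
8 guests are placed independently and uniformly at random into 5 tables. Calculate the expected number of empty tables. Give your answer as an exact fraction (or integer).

65536/78125

Let Xⱼ=1 if table j is empty. P(Xⱼ=1) = ((5-1)/5)^8 = 65536/390625.
By linearity, E[#empty] = 5·65536/390625 = 65536/78125.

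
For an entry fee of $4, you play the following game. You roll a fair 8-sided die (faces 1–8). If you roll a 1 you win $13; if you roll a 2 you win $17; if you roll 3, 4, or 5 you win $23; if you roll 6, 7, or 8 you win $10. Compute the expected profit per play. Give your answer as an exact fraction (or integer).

97/8 dollars

E[payout] = (3/8)·10 + (1/8)·13 + (1/8)·17 + (3/8)·23 = 129/8
Expected profit = 129/8 − 4 = 97/8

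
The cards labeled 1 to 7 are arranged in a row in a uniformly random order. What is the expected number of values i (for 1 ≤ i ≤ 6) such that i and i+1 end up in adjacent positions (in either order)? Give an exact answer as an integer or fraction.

For each i ∈ {1,…,6}, let Xᵢ = 1 if i and i+1 are adjacent. P(Xᵢ=1) = 2·(7−1)!/7! = 2/7.
By linearity, E[ΣXᵢ] = (6)·(2/7) = 12/7.

12/7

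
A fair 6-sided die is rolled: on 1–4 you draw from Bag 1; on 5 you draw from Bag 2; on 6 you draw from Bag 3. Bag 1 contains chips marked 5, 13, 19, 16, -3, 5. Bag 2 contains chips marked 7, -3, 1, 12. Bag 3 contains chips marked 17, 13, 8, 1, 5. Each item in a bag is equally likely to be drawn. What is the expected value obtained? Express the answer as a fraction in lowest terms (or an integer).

2983/360

E[X | Bag 1] = (5 + 13 + 19 + 16 − 3 + 5)/6 = 55/6
E[X | Bag 2] = (7 − 3 + 1 + 12)/4 = 17/4
E[X | Bag 3] = (17 + 13 + 8 + 1 + 5)/5 = 44/5
E[X] = (2/3)·55/6 + (1/6)·17/4 + (1/6)·44/5 = 2983/360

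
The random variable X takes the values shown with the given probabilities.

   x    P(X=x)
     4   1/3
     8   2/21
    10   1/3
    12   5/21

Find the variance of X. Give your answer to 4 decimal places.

10.3946

E[X] = (1/3)·4 + (2/21)·8 + (1/3)·10 + (5/21)·12 = 58/7
E[X²] = (1/3)·16 + (2/21)·64 + (1/3)·100 + (5/21)·144 = 1660/21
Var(X) = 1660/21 − (58/7)² = 1528/147 ≈ 10.3946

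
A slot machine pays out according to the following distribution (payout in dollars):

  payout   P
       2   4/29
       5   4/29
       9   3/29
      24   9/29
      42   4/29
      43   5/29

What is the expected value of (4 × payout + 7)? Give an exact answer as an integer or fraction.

2819/29

E[4x+7] = (4/29)·15 + (4/29)·27 + (3/29)·43 + (9/29)·103 + (4/29)·175 + (5/29)·179
     = 2819/29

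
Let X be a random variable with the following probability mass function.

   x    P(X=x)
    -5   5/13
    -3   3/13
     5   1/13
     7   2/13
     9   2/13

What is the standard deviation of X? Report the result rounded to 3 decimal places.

E[X] = 3/13, E[X²] = 437/13
Var(X) = E[X²] − (E[X])² = 437/13 − 9/169 = 5672/169
SD(X) = √(5672/169) ≈ 5.793

5.793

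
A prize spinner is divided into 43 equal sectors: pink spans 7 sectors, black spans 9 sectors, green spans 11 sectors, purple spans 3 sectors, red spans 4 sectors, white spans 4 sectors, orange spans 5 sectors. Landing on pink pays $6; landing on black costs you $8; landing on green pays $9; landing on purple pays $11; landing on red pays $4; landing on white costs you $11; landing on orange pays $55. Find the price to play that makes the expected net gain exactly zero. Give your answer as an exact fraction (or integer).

E[payout] = (7/43)·6 + (9/43)·(-8) + (11/43)·9 + (3/43)·11 + (4/43)·4 + (4/43)·(-11) + (5/43)·55 = 349/43
Fair fee = E[payout] = 349/43

349/43 dollars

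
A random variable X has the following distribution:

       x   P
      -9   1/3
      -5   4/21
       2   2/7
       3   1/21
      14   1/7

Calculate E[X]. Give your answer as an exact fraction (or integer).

E[X] = (1/3)·(-9) + (4/21)·(-5) + (2/7)·2 + (1/21)·3 + (1/7)·14
     = -26/21

-26/21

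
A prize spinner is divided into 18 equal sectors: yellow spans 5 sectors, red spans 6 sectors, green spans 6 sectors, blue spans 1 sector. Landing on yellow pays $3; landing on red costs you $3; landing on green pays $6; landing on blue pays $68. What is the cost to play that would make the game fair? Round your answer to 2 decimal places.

E[payout] = (5/18)·3 + (6/18)·(-3) + (6/18)·6 + (1/18)·68 = 101/18
Fair fee = E[payout] = 101/18 ≈ $5.61

$5.61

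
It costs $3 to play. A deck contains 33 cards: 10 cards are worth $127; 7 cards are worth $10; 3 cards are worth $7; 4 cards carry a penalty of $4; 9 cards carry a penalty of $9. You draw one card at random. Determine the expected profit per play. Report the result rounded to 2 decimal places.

E[payout] = (10/33)·127 + (7/33)·10 + (3/33)·7 + (4/33)·(-4) + (9/33)·(-9) = 1264/33
Expected profit = 1264/33 − 3 = 1165/33 ≈ $35.30

$35.30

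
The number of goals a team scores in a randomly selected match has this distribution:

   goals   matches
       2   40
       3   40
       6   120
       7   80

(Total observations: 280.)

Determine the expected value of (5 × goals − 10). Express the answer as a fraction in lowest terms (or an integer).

Total = 280, so P(goals=2) = 40/280, etc.
E[5x-10] = (1/7)·0 + (1/7)·5 + (3/7)·20 + (2/7)·25
     = 115/7

115/7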